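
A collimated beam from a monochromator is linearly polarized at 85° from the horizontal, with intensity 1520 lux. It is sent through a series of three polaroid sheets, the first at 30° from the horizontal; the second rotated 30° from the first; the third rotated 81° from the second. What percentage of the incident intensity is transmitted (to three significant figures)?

I₁ = 1520 lux · cos²(55°) = 500.1 lux.
I₂ = I₁ · cos²(30°) = 500.1 · 0.75 = 375 lux.
I₃ = I₂ · cos²(81°) = 375 · 0.02447 = 9.178 lux.
That is 0.6038% of the incident intensity.

≈ 0.604%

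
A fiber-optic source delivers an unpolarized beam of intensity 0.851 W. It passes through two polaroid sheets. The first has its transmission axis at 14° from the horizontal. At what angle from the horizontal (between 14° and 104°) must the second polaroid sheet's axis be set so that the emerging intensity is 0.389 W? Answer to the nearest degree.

Unpolarized light through the first polarizer → I₁ = ½ I₀, now polarized at 14°.
Target fraction: 0.389 / 0.851 W = 0.4571 of I₀.
Need I₂/I₀ = 0.4571, so cos²(θ − 14°) = 0.4571 / 0.5 = 0.9142.
θ − 14° = arccos(√0.9142) = 17.0°, giving θ ≈ 14 + 17.0 = 31.0°.

θ ≈ 31°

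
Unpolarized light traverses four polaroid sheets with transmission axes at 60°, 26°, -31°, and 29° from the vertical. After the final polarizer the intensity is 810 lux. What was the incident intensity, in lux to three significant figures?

Unpolarized light through the first polarizer → I₁ = ½ I₀, now polarized at 60°.
I₂ = I₁ cos²(26° − 60°) = 0.5 I₀ · cos²(34°) = 0.3437 I₀.
I₃ = I₂ cos²(-31° − 26°) = 0.3437 I₀ · cos²(57°) = 0.1019 I₀.
I₄ = I₃ cos²(29° + 31°) = 0.1019 I₀ · cos²(60°) = 0.02548 I₀.
So 810 lux = 0.02548 I₀, giving I₀ = 810/0.02548 = 3.178e+04 lux.

I₀ ≈ 3.18e4 lux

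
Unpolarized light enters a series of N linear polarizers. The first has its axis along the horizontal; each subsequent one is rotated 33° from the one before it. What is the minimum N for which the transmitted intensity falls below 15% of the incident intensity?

N = 5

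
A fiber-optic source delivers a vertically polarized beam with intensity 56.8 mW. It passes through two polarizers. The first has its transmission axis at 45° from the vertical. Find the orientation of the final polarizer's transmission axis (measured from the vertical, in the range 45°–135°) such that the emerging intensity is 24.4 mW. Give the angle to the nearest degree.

By Malus's law, I₁ = I₀ cos²(45° − 0°) = I₀ cos²(45°) = 0.5 I₀.
Target fraction: 24.4 / 56.8 mW = 0.4296 of I₀.
Need I₂/I₀ = 0.4296, so cos²(θ − 45°) = 0.4296 / 0.5 = 0.8592.
θ − 45° = arccos(√0.8592) = 22.0°, giving θ ≈ 45 + 22.0 = 67.0°.

θ ≈ 67°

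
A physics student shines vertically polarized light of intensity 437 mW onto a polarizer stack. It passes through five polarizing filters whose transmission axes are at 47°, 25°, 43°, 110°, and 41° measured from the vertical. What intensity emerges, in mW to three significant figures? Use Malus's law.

I ≈ 3.10 mW

By Malus's law, I₁ = 437 mW · cos²(47°) = 203.3 mW.
I₂ = I₁ · cos²(22°) = 203.3 · 0.8597 = 174.7 mW.
I₃ = I₂ · cos²(18°) = 174.7 · 0.9045 = 158 mW.
I₄ = I₃ · cos²(67°) = 158 · 0.1527 = 24.13 mW.
I₅ = I₄ · cos²(69°) = 24.13 · 0.1284 = 3.099 mW.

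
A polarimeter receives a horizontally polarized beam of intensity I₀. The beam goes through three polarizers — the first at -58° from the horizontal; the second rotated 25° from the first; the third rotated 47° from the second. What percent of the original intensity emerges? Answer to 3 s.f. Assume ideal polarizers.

≈ 10.7%

I₁ = I₀ cos²(-58° − 0°) = I₀ cos²(58°) = 0.2808 I₀.
I₂ = I₁ cos²(25°) = 0.2808 · 0.8214 I₀ = 0.2307 I₀.
I₃ = I₂ cos²(47°) = 0.2307 · 0.4651 I₀ = 0.1073 I₀.
That is 10.73% of the incident intensity.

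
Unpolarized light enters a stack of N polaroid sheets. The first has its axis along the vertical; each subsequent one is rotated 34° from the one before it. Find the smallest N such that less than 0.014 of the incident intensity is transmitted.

N = 11

First polarizer halves the unpolarized light: factor 1/2.
Each further stage multiplies by cos²(34°) = 0.6873.
After N polarizers: T = 0.5·0.6873^(N−1). Require T < 0.014 ⇒ N−1 > ln(0.014/0.5)/ln(0.6873) = 9.54, so N−1 ≥ 10 and N = 11.
Check: N=11 gives T = 0.01176 < 0.014; N=10 gives T = 0.01711.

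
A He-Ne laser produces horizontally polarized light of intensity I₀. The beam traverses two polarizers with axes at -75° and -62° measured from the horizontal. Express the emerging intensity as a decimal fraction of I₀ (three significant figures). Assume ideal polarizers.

I₁ = I₀ cos²(-75° − 0°) = I₀ cos²(75°) = 0.06699 I₀.
I₂ = I₁ cos²(-62° + 75°) = 0.06699 I₀ · cos²(13°) = 0.0636 I₀.
Transmitted fraction = 0.0636.

≈ 0.0636 I₀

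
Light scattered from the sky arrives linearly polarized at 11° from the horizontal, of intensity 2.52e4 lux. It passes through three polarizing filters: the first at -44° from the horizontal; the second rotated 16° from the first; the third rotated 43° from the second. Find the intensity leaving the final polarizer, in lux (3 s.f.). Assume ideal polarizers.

I ≈ 4100 lux

By Malus's law, I₁ = 2.52e4 lux · cos²(55°) = 8291 lux.
I₂ = I₁ · cos²(16°) = 8291 · 0.924 = 7661 lux.
I₃ = I₂ · cos²(43°) = 7661 · 0.5349 = 4098 lux.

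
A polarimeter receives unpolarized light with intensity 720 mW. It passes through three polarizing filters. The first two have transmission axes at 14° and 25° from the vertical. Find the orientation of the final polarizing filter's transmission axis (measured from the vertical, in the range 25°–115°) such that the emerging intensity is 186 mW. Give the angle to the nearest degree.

θ ≈ 68°

Unpolarized light through the first polarizer → I₁ = ½ I₀, now polarized at 14°.
I₂ = I₁ cos²(25° − 14°) = 0.5 I₀ · cos²(11°) = 0.4818 I₀.
Target fraction: 186 / 720 mW = 0.2583 of I₀.
Need I₃/I₀ = 0.2583, so cos²(θ − 25°) = 0.2583 / 0.4818 = 0.5362.
θ − 25° = arccos(√0.5362) = 42.9°, giving θ ≈ 25 + 42.9 = 67.9°.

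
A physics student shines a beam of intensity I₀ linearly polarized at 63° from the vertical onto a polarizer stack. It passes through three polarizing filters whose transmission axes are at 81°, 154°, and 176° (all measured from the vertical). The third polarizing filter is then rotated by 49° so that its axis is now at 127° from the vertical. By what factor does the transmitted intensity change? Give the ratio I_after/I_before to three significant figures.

I_new/I_old ≈ 0.923

Before rotation:
I₁ = I₀ cos²(81° − 63°) = I₀ cos²(18°) = 0.9045 I₀.
I₂ = I₁ cos²(154° − 81°) = 0.9045 I₀ · cos²(73°) = 0.07732 I₀.
I₃ = I₂ cos²(176° − 154°) = 0.07732 I₀ · cos²(22°) = 0.06647 I₀.
After rotation:
I₁ = I₀ cos²(81° − 63°) = I₀ cos²(18°) = 0.9045 I₀.
I₂ = I₁ cos²(154° − 81°) = 0.9045 I₀ · cos²(73°) = 0.07732 I₀.
I₃ = I₂ cos²(127° − 154°) = 0.07732 I₀ · cos²(27°) = 0.06138 I₀.
Ratio = 0.06138 / 0.06647 = 0.9235.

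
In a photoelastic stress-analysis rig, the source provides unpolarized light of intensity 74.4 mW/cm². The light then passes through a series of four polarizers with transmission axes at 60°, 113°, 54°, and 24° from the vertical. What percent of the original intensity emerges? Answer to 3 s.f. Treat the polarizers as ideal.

≈ 3.60%

Unpolarized light through the first polarizer → I₁ = 74.4 mW/cm²/2 = 37.2 mW/cm², polarized at 60°.
I₂ = I₁ · cos²(53°) = 37.2 · 0.3622 = 13.47 mW/cm².
I₃ = I₂ · cos²(59°) = 13.47 · 0.2653 = 3.574 mW/cm².
I₄ = I₃ · cos²(30°) = 3.574 · 0.75 = 2.68 mW/cm².
That is 3.603% of the incident intensity.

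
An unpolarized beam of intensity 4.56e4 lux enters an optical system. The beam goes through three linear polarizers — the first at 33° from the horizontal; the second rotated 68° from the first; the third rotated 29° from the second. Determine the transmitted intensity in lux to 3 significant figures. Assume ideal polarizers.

Unpolarized light through the first polarizer → I₁ = 4.56e4 lux/2 = 2.28e+04 lux, polarized at 33°.
I₂ = I₁ · cos²(68°) = 2.28e+04 · 0.1403 = 3200 lux.
I₃ = I₂ · cos²(29°) = 3200 · 0.765 = 2448 lux.

I ≈ 2450 lux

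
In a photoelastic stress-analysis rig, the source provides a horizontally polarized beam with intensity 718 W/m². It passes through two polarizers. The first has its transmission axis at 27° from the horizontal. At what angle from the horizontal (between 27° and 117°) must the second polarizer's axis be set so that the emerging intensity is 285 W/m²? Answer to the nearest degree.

θ ≈ 72°

I₁ = I₀ cos²(27° − 0°) = I₀ cos²(27°) = 0.7939 I₀.
Target fraction: 285 / 718 W/m² = 0.3969 of I₀.
Need I₂/I₀ = 0.3969, so cos²(θ − 27°) = 0.3969 / 0.7939 = 0.5.
θ − 27° = arccos(√0.5) = 45.0°, giving θ ≈ 27 + 45.0 = 72.0°.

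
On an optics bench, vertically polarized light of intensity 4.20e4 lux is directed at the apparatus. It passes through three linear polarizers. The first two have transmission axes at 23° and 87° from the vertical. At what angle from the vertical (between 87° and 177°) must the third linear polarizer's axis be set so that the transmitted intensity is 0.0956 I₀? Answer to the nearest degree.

θ ≈ 127°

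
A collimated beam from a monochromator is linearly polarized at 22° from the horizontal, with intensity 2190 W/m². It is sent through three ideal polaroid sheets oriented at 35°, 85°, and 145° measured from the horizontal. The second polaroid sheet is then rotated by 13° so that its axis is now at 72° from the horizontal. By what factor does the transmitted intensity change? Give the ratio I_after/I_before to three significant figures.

Before rotation:
By Malus's law, I₁ = I₀ cos²(35° − 22°) = I₀ cos²(13°) = 0.9494 I₀.
I₂ = I₁ cos²(85° − 35°) = 0.9494 I₀ · cos²(50°) = 0.3923 I₀.
I₃ = I₂ cos²(145° − 85°) = 0.3923 I₀ · cos²(60°) = 0.09807 I₀.
After rotation:
I₁ = I₀ cos²(35° − 22°) = I₀ cos²(13°) = 0.9494 I₀.
I₂ = I₁ cos²(72° − 35°) = 0.9494 I₀ · cos²(37°) = 0.6055 I₀.
I₃ = I₂ cos²(145° − 72°) = 0.6055 I₀ · cos²(73°) = 0.05176 I₀.
Ratio = 0.05176 / 0.09807 = 0.5278.

I_new/I_old ≈ 0.528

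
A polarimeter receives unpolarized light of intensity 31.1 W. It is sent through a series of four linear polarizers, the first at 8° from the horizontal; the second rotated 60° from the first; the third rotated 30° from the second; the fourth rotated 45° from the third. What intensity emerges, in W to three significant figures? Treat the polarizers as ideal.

I ≈ 1.46 W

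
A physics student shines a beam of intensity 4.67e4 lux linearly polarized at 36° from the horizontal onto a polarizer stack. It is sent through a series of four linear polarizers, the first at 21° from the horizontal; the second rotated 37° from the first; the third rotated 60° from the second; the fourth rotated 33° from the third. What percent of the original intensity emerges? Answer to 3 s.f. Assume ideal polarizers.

I₁ = 4.67e4 lux · cos²(15°) = 4.357e+04 lux.
I₂ = I₁ · cos²(37°) = 4.357e+04 · 0.6378 = 2.779e+04 lux.
I₃ = I₂ · cos²(60°) = 2.779e+04 · 0.25 = 6948 lux.
I₄ = I₃ · cos²(33°) = 6948 · 0.7034 = 4887 lux.
That is 10.46% of the incident intensity.

≈ 10.5%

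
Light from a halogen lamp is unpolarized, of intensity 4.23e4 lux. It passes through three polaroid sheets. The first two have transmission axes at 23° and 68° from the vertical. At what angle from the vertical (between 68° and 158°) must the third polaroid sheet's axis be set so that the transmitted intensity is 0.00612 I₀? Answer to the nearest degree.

θ ≈ 149°

Unpolarized light through the first polarizer → I₁ = ½ I₀, now polarized at 23°.
I₂ = I₁ cos²(68° − 23°) = 0.5 I₀ · cos²(45°) = 0.25 I₀.
Need I₃/I₀ = 0.00612, so cos²(θ − 68°) = 0.00612 / 0.25 = 0.02448.
θ − 68° = arccos(√0.02448) = 81.0°, giving θ ≈ 68 + 81.0 = 149.0°.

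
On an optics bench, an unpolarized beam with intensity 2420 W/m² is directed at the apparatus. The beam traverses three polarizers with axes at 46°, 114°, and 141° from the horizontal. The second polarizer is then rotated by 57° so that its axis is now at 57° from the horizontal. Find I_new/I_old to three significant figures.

I_new/I_old ≈ 0.0945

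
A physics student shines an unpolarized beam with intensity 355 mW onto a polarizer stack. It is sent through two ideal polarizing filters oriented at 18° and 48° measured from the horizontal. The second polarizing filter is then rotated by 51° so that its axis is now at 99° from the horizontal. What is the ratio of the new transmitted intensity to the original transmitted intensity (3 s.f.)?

Before rotation:
Unpolarized light through the first polarizer → I₁ = ½ I₀, now polarized at 18°.
I₂ = I₁ cos²(48° − 18°) = 0.5 I₀ · cos²(30°) = 0.375 I₀.
After rotation:
Unpolarized light through the first polarizer → I₁ = ½ I₀, now polarized at 18°.
I₂ = I₁ cos²(99° − 18°) = 0.5 I₀ · cos²(81°) = 0.01224 I₀.
Ratio = 0.01224 / 0.375 = 0.03263.

I_new/I_old ≈ 0.0326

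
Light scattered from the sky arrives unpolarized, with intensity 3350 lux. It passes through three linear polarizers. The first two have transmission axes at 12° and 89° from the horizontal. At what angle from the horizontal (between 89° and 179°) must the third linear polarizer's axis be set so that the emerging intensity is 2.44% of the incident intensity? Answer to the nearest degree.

θ ≈ 100°

Unpolarized light through the first polarizer → I₁ = ½ I₀, now polarized at 12°.
I₂ = I₁ cos²(89° − 12°) = 0.5 I₀ · cos²(77°) = 0.0253 I₀.
Need I₃/I₀ = 0.0244, so cos²(θ − 89°) = 0.0244 / 0.0253 = 0.9644.
θ − 89° = arccos(√0.9644) = 10.9°, giving θ ≈ 89 + 10.9 = 99.9°.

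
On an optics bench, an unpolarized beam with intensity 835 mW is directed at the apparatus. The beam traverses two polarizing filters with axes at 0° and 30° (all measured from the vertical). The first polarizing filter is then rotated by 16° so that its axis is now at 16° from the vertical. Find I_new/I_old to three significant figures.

Before rotation:
Unpolarized light through the first polarizer → I₁ = ½ I₀, now polarized at 0°.
I₂ = I₁ cos²(30° − 0°) = 0.5 I₀ · cos²(30°) = 0.375 I₀.
After rotation:
Unpolarized light through the first polarizer → I₁ = ½ I₀, now polarized at 16°.
I₂ = I₁ cos²(30° − 16°) = 0.5 I₀ · cos²(14°) = 0.4707 I₀.
Ratio = 0.4707 / 0.375 = 1.255.

I_new/I_old ≈ 1.26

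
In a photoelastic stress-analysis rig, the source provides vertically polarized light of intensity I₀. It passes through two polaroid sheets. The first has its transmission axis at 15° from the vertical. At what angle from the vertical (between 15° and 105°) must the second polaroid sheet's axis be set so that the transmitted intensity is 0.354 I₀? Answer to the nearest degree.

By Malus's law, I₁ = I₀ cos²(15° − 0°) = I₀ cos²(15°) = 0.933 I₀.
Need I₂/I₀ = 0.354, so cos²(θ − 15°) = 0.354 / 0.933 = 0.3794.
θ − 15° = arccos(√0.3794) = 52.0°, giving θ ≈ 15 + 52.0 = 67.0°.

θ ≈ 67°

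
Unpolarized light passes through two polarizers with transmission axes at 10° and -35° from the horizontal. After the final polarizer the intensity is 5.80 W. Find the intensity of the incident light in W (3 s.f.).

Unpolarized light through the first polarizer → I₁ = ½ I₀, now polarized at 10°.
I₂ = I₁ cos²(-35° − 10°) = 0.5 I₀ · cos²(45°) = 0.25 I₀.
So 5.80 W = 0.25 I₀, giving I₀ = 5.80/0.25 = 23.2 W.

I₀ ≈ 23.2 W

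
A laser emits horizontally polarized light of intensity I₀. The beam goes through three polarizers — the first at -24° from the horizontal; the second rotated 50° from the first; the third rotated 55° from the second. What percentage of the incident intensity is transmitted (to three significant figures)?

I₁ = I₀ cos²(-24° − 0°) = I₀ cos²(24°) = 0.8346 I₀.
I₂ = I₁ cos²(50°) = 0.8346 · 0.4132 I₀ = 0.3448 I₀.
I₃ = I₂ cos²(55°) = 0.3448 · 0.329 I₀ = 0.1134 I₀.
That is 11.34% of the incident intensity.

≈ 11.3%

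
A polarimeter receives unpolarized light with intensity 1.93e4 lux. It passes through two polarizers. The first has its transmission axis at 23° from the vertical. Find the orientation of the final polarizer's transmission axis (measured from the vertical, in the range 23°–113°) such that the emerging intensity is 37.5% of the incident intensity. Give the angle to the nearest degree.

Unpolarized light through the first polarizer → I₁ = ½ I₀, now polarized at 23°.
Need I₂/I₀ = 0.375, so cos²(θ − 23°) = 0.375 / 0.5 = 0.75.
θ − 23° = arccos(√0.75) = 30.0°, giving θ ≈ 23 + 30.0 = 53.0°.

θ ≈ 53°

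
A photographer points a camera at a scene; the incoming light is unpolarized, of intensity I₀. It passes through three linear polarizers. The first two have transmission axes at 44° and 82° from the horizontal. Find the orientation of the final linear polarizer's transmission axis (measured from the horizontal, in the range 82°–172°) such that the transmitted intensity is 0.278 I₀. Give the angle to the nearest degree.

Unpolarized light through the first polarizer → I₁ = ½ I₀, now polarized at 44°.
I₂ = I₁ cos²(82° − 44°) = 0.5 I₀ · cos²(38°) = 0.3105 I₀.
Need I₃/I₀ = 0.278, so cos²(θ − 82°) = 0.278 / 0.3105 = 0.8954.
θ − 82° = arccos(√0.8954) = 18.9°, giving θ ≈ 82 + 18.9 = 100.9°.

θ ≈ 101°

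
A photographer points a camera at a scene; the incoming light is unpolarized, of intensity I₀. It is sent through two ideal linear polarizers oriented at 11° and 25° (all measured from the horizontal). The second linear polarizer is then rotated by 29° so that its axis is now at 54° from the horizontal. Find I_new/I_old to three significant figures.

Before rotation:
Unpolarized light through the first polarizer → I₁ = ½ I₀, now polarized at 11°.
I₂ = I₁ cos²(25° − 11°) = 0.5 I₀ · cos²(14°) = 0.4707 I₀.
After rotation:
Unpolarized light through the first polarizer → I₁ = ½ I₀, now polarized at 11°.
I₂ = I₁ cos²(54° − 11°) = 0.5 I₀ · cos²(43°) = 0.2674 I₀.
Ratio = 0.2674 / 0.4707 = 0.5681.

I_new/I_old ≈ 0.568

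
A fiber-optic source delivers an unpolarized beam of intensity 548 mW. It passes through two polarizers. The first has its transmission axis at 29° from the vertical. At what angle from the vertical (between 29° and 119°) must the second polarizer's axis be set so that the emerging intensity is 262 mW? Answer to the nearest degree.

Unpolarized light through the first polarizer → I₁ = ½ I₀, now polarized at 29°.
Target fraction: 262 / 548 mW = 0.4781 of I₀.
Need I₂/I₀ = 0.4781, so cos²(θ − 29°) = 0.4781 / 0.5 = 0.9562.
θ − 29° = arccos(√0.9562) = 12.1°, giving θ ≈ 29 + 12.1 = 41.1°.

θ ≈ 41°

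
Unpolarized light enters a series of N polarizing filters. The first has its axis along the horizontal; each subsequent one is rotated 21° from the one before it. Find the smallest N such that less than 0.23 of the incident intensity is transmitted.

First polarizer halves the unpolarized light: factor 1/2.
Each further stage multiplies by cos²(21°) = 0.8716.
After N polarizers: T = 0.5·0.8716^(N−1). Require T < 0.23 ⇒ N−1 > ln(0.23/0.5)/ln(0.8716) = 5.65, so N−1 ≥ 6 and N = 7.
Check: N=7 gives T = 0.2192 < 0.23; N=6 gives T = 0.2515.

N = 7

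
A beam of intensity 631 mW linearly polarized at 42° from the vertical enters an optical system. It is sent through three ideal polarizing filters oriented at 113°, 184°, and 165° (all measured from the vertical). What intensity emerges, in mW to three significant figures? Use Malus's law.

By Malus's law, I₁ = 631 mW · cos²(71°) = 66.88 mW.
I₂ = I₁ · cos²(71°) = 66.88 · 0.106 = 7.089 mW.
I₃ = I₂ · cos²(19°) = 7.089 · 0.894 = 6.338 mW.

I ≈ 6.34 mW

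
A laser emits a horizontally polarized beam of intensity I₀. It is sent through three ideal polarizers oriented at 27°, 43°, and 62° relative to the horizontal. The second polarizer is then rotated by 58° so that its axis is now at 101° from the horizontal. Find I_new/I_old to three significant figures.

I_new/I_old ≈ 0.0555

Before rotation:
By Malus's law, I₁ = I₀ cos²(27° − 0°) = I₀ cos²(27°) = 0.7939 I₀.
I₂ = I₁ cos²(43° − 27°) = 0.7939 I₀ · cos²(16°) = 0.7336 I₀.
I₃ = I₂ cos²(62° − 43°) = 0.7336 I₀ · cos²(19°) = 0.6558 I₀.
After rotation:
I₁ = I₀ cos²(27° − 0°) = I₀ cos²(27°) = 0.7939 I₀.
I₂ = I₁ cos²(101° − 27°) = 0.7939 I₀ · cos²(74°) = 0.06032 I₀.
I₃ = I₂ cos²(62° − 101°) = 0.06032 I₀ · cos²(39°) = 0.03643 I₀.
Ratio = 0.03643 / 0.6558 = 0.05555.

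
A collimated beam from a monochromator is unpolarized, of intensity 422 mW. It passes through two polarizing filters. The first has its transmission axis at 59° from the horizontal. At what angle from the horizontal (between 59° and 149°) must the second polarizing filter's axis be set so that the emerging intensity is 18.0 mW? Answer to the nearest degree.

θ ≈ 132°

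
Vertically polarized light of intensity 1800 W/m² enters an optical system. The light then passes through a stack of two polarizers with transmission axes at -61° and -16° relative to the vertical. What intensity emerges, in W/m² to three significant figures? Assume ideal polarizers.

I ≈ 212 W/m²

By Malus's law, I₁ = 1800 W/m² · cos²(61°) = 423.1 W/m².
I₂ = I₁ · cos²(45°) = 423.1 · 0.5 = 211.5 W/m².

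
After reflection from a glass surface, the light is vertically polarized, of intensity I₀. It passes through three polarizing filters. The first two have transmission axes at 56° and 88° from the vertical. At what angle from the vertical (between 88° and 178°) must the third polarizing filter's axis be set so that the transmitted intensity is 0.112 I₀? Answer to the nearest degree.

θ ≈ 133°

I₁ = I₀ cos²(56° − 0°) = I₀ cos²(56°) = 0.3127 I₀.
I₂ = I₁ cos²(88° − 56°) = 0.3127 I₀ · cos²(32°) = 0.2249 I₀.
Need I₃/I₀ = 0.112, so cos²(θ − 88°) = 0.112 / 0.2249 = 0.498.
θ − 88° = arccos(√0.498) = 45.1°, giving θ ≈ 88 + 45.1 = 133.1°.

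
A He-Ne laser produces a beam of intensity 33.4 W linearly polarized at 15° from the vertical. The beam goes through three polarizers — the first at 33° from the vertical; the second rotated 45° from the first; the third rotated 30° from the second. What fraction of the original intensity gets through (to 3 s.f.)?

I/I₀ ≈ 0.339

I₁ = 33.4 W · cos²(18°) = 30.21 W.
I₂ = I₁ · cos²(45°) = 30.21 · 0.5 = 15.11 W.
I₃ = I₂ · cos²(30°) = 15.11 · 0.75 = 11.33 W.
Transmitted fraction = 0.3392.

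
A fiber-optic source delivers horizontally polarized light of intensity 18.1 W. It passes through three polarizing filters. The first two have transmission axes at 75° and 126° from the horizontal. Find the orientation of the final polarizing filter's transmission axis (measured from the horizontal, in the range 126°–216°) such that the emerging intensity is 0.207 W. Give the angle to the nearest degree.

I₁ = I₀ cos²(75° − 0°) = I₀ cos²(75°) = 0.06699 I₀.
I₂ = I₁ cos²(126° − 75°) = 0.06699 I₀ · cos²(51°) = 0.02653 I₀.
Target fraction: 0.207 / 18.1 W = 0.01144 of I₀.
Need I₃/I₀ = 0.01144, so cos²(θ − 126°) = 0.01144 / 0.02653 = 0.4311.
θ − 126° = arccos(√0.4311) = 49.0°, giving θ ≈ 126 + 49.0 = 175.0°.

θ ≈ 175°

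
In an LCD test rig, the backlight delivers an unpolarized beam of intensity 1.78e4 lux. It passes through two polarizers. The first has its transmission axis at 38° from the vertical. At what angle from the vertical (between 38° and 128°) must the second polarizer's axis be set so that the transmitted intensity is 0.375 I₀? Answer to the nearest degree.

θ ≈ 68°

Unpolarized light through the first polarizer → I₁ = ½ I₀, now polarized at 38°.
Need I₂/I₀ = 0.375, so cos²(θ − 38°) = 0.375 / 0.5 = 0.75.
θ − 38° = arccos(√0.75) = 30.0°, giving θ ≈ 38 + 30.0 = 68.0°.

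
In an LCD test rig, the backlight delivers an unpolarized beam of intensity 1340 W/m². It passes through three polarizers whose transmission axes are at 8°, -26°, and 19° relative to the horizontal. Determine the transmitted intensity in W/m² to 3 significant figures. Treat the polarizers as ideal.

Unpolarized light through the first polarizer → I₁ = 1340 W/m²/2 = 670 W/m², polarized at 8°.
I₂ = I₁ · cos²(34°) = 670 · 0.6873 = 460.5 W/m².
I₃ = I₂ · cos²(45°) = 460.5 · 0.5 = 230.2 W/m².

I ≈ 230 W/m²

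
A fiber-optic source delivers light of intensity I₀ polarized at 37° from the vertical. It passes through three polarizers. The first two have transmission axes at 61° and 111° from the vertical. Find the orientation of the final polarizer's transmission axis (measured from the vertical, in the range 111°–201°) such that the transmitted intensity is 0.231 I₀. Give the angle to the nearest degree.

θ ≈ 146°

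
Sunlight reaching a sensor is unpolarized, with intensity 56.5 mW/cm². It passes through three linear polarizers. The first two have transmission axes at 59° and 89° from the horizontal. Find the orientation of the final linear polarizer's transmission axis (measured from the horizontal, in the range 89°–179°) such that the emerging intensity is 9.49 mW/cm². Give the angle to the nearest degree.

Unpolarized light through the first polarizer → I₁ = ½ I₀, now polarized at 59°.
I₂ = I₁ cos²(89° − 59°) = 0.5 I₀ · cos²(30°) = 0.375 I₀.
Target fraction: 9.49 / 56.5 mW/cm² = 0.168 of I₀.
Need I₃/I₀ = 0.168, so cos²(θ − 89°) = 0.168 / 0.375 = 0.4479.
θ − 89° = arccos(√0.4479) = 48.0°, giving θ ≈ 89 + 48.0 = 137.0°.

θ ≈ 137°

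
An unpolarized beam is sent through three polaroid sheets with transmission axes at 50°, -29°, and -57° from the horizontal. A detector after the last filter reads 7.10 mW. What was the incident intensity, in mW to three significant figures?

I₀ ≈ 500 mW

Unpolarized light through the first polarizer → I₁ = ½ I₀, now polarized at 50°.
I₂ = I₁ cos²(-29° − 50°) = 0.5 I₀ · cos²(79°) = 0.0182 I₀.
I₃ = I₂ cos²(-57° + 29°) = 0.0182 I₀ · cos²(28°) = 0.01419 I₀.
So 7.10 mW = 0.01419 I₀, giving I₀ = 7.10/0.01419 = 500.3 mW.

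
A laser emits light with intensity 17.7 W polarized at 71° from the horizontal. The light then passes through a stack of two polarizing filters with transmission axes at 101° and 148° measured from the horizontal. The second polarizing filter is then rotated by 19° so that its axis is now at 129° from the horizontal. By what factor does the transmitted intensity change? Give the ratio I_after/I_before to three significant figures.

I_new/I_old ≈ 1.68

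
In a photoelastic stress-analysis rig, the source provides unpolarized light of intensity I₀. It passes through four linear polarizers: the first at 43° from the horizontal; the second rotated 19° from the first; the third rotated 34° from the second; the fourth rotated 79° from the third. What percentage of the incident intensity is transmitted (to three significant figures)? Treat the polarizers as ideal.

≈ 1.12%

Unpolarized light through the first polarizer → I₁ = ½ I₀, now polarized at 43°.
I₂ = I₁ cos²(19°) = 0.5 · 0.894 I₀ = 0.447 I₀.
I₃ = I₂ cos²(34°) = 0.447 · 0.6873 I₀ = 0.3072 I₀.
I₄ = I₃ cos²(79°) = 0.3072 · 0.03641 I₀ = 0.01119 I₀.
That is 1.119% of the incident intensity.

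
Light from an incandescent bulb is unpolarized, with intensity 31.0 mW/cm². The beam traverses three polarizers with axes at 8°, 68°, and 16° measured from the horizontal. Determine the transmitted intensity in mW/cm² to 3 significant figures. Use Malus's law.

Unpolarized light through the first polarizer → I₁ = 31.0 mW/cm²/2 = 15.5 mW/cm², polarized at 8°.
I₂ = I₁ · cos²(60°) = 15.5 · 0.25 = 3.875 mW/cm².
I₃ = I₂ · cos²(52°) = 3.875 · 0.379 = 1.469 mW/cm².

I ≈ 1.47 mW/cm²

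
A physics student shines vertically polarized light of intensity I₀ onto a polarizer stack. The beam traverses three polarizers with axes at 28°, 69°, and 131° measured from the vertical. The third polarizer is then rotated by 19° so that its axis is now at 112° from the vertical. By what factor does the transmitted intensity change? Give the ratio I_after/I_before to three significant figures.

Before rotation:
By Malus's law, I₁ = I₀ cos²(28° − 0°) = I₀ cos²(28°) = 0.7796 I₀.
I₂ = I₁ cos²(69° − 28°) = 0.7796 I₀ · cos²(41°) = 0.444 I₀.
I₃ = I₂ cos²(131° − 69°) = 0.444 I₀ · cos²(62°) = 0.09787 I₀.
After rotation:
I₁ = I₀ cos²(28° − 0°) = I₀ cos²(28°) = 0.7796 I₀.
I₂ = I₁ cos²(69° − 28°) = 0.7796 I₀ · cos²(41°) = 0.444 I₀.
I₃ = I₂ cos²(112° − 69°) = 0.444 I₀ · cos²(43°) = 0.2375 I₀.
Ratio = 0.2375 / 0.09787 = 2.427.

I_new/I_old ≈ 2.43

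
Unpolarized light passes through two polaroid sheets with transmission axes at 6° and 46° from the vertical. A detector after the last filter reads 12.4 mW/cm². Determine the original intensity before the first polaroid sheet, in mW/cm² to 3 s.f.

Unpolarized light through the first polarizer → I₁ = ½ I₀, now polarized at 6°.
I₂ = I₁ cos²(46° − 6°) = 0.5 I₀ · cos²(40°) = 0.2934 I₀.
So 12.4 mW/cm² = 0.2934 I₀, giving I₀ = 12.4/0.2934 = 42.26 mW/cm².

I₀ ≈ 42.3 mW/cm²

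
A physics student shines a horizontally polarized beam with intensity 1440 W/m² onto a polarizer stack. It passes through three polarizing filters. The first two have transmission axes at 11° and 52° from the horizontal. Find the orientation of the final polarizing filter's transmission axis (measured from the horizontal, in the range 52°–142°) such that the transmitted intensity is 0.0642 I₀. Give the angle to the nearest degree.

I₁ = I₀ cos²(11° − 0°) = I₀ cos²(11°) = 0.9636 I₀.
I₂ = I₁ cos²(52° − 11°) = 0.9636 I₀ · cos²(41°) = 0.5488 I₀.
Need I₃/I₀ = 0.0642, so cos²(θ − 52°) = 0.0642 / 0.5488 = 0.117.
θ − 52° = arccos(√0.117) = 70.0°, giving θ ≈ 52 + 70.0 = 122.0°.

θ ≈ 122°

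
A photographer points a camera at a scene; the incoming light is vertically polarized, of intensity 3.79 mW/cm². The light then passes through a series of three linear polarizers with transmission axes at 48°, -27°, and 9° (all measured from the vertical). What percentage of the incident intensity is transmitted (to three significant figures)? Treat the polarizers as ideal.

≈ 1.96%

By Malus's law, I₁ = 3.79 mW/cm² · cos²(48°) = 1.697 mW/cm².
I₂ = I₁ · cos²(75°) = 1.697 · 0.06699 = 0.1137 mW/cm².
I₃ = I₂ · cos²(36°) = 0.1137 · 0.6545 = 0.0744 mW/cm².
That is 1.963% of the incident intensity.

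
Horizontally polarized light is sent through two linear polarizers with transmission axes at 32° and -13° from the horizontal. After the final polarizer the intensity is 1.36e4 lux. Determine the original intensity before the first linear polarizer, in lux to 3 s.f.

I₀ ≈ 3.78e4 lux

I₁ = I₀ cos²(32° − 0°) = I₀ cos²(32°) = 0.7192 I₀.
I₂ = I₁ cos²(-13° − 32°) = 0.7192 I₀ · cos²(45°) = 0.3596 I₀.
So 1.36e4 lux = 0.3596 I₀, giving I₀ = 1.36e4/0.3596 = 3.782e+04 lux.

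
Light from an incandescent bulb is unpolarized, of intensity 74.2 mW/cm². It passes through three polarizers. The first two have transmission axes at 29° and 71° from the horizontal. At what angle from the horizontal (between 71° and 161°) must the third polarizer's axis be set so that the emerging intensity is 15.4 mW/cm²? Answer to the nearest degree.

Unpolarized light through the first polarizer → I₁ = ½ I₀, now polarized at 29°.
I₂ = I₁ cos²(71° − 29°) = 0.5 I₀ · cos²(42°) = 0.2761 I₀.
Target fraction: 15.4 / 74.2 mW/cm² = 0.2075 of I₀.
Need I₃/I₀ = 0.2075, so cos²(θ − 71°) = 0.2075 / 0.2761 = 0.7516.
θ − 71° = arccos(√0.7516) = 29.9°, giving θ ≈ 71 + 29.9 = 100.9°.

θ ≈ 101°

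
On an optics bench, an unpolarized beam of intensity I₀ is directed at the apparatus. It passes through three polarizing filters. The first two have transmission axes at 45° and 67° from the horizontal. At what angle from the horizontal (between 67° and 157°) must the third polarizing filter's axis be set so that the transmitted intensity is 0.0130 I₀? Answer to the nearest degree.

θ ≈ 147°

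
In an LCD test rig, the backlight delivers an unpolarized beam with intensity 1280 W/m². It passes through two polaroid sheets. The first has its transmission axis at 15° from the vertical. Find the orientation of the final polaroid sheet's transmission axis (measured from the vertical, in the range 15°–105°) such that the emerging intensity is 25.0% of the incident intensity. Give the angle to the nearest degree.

θ ≈ 60°

Unpolarized light through the first polarizer → I₁ = ½ I₀, now polarized at 15°.
Need I₂/I₀ = 0.25, so cos²(θ − 15°) = 0.25 / 0.5 = 0.5.
θ − 15° = arccos(√0.5) = 45.0°, giving θ ≈ 15 + 45.0 = 60.0°.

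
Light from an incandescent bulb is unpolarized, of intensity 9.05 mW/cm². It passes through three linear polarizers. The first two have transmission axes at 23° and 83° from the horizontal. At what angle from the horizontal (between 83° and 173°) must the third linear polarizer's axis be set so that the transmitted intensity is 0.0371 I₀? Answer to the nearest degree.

θ ≈ 140°

Unpolarized light through the first polarizer → I₁ = ½ I₀, now polarized at 23°.
I₂ = I₁ cos²(83° − 23°) = 0.5 I₀ · cos²(60°) = 0.125 I₀.
Need I₃/I₀ = 0.0371, so cos²(θ − 83°) = 0.0371 / 0.125 = 0.2968.
θ − 83° = arccos(√0.2968) = 57.0°, giving θ ≈ 83 + 57.0 = 140.0°.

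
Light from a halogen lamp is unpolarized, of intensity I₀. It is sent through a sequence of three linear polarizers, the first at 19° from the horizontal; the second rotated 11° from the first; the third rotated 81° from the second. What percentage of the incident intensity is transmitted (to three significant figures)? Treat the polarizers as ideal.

Unpolarized light through the first polarizer → I₁ = ½ I₀, now polarized at 19°.
I₂ = I₁ cos²(11°) = 0.5 · 0.9636 I₀ = 0.4818 I₀.
I₃ = I₂ cos²(81°) = 0.4818 · 0.02447 I₀ = 0.01179 I₀.
That is 1.179% of the incident intensity.

≈ 1.18%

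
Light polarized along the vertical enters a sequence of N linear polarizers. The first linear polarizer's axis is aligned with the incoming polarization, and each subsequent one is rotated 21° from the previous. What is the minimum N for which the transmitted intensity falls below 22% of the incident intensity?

First polarizer is aligned with the polarization: full transmission.
Each further stage multiplies by cos²(21°) = 0.8716.
After N polarizers: T = 0.8716^(N−1). Require T < 0.22 ⇒ N−1 > ln(0.22)/ln(0.8716) = 11.02, so N−1 ≥ 12 and N = 13.
Check: N=13 gives T = 0.1922 < 0.22; N=12 gives T = 0.2205.

N = 13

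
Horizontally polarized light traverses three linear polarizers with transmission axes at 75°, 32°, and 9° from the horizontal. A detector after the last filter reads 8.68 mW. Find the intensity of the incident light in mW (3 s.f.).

I₀ ≈ 286 mW

I₁ = I₀ cos²(75° − 0°) = I₀ cos²(75°) = 0.06699 I₀.
I₂ = I₁ cos²(32° − 75°) = 0.06699 I₀ · cos²(43°) = 0.03583 I₀.
I₃ = I₂ cos²(9° − 32°) = 0.03583 I₀ · cos²(23°) = 0.03036 I₀.
So 8.68 mW = 0.03036 I₀, giving I₀ = 8.68/0.03036 = 285.9 mW.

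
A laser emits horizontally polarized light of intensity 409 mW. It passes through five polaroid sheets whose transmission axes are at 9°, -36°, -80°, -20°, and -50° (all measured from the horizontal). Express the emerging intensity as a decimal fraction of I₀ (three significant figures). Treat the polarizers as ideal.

I/I₀ ≈ 0.0473

By Malus's law, I₁ = 409 mW · cos²(9°) = 399 mW.
I₂ = I₁ · cos²(45°) = 399 · 0.5 = 199.5 mW.
I₃ = I₂ · cos²(44°) = 199.5 · 0.5174 = 103.2 mW.
I₄ = I₃ · cos²(60°) = 103.2 · 0.25 = 25.81 mW.
I₅ = I₄ · cos²(30°) = 25.81 · 0.75 = 19.36 mW.
Transmitted fraction = 0.04732.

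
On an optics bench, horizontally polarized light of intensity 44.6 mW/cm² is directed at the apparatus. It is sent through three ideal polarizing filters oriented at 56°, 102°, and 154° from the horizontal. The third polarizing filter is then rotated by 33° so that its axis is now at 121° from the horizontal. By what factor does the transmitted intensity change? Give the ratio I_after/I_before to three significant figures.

Before rotation:
I₁ = I₀ cos²(56° − 0°) = I₀ cos²(56°) = 0.3127 I₀.
I₂ = I₁ cos²(102° − 56°) = 0.3127 I₀ · cos²(46°) = 0.1509 I₀.
I₃ = I₂ cos²(154° − 102°) = 0.1509 I₀ · cos²(52°) = 0.05719 I₀.
After rotation:
I₁ = I₀ cos²(56° − 0°) = I₀ cos²(56°) = 0.3127 I₀.
I₂ = I₁ cos²(102° − 56°) = 0.3127 I₀ · cos²(46°) = 0.1509 I₀.
I₃ = I₂ cos²(121° − 102°) = 0.1509 I₀ · cos²(19°) = 0.1349 I₀.
Ratio = 0.1349 / 0.05719 = 2.359.

I_new/I_old ≈ 2.36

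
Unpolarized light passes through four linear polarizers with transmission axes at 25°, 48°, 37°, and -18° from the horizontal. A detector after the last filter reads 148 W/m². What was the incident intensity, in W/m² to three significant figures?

I₀ ≈ 1100 W/m²

Unpolarized light through the first polarizer → I₁ = ½ I₀, now polarized at 25°.
I₂ = I₁ cos²(48° − 25°) = 0.5 I₀ · cos²(23°) = 0.4237 I₀.
I₃ = I₂ cos²(37° − 48°) = 0.4237 I₀ · cos²(11°) = 0.4082 I₀.
I₄ = I₃ cos²(-18° − 37°) = 0.4082 I₀ · cos²(55°) = 0.1343 I₀.
So 148 W/m² = 0.1343 I₀, giving I₀ = 148/0.1343 = 1102 W/m².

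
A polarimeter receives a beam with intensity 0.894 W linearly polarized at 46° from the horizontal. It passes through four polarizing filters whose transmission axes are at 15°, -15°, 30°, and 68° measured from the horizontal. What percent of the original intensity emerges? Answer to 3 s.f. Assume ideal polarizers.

≈ 17.1%

By Malus's law, I₁ = 0.894 W · cos²(31°) = 0.6569 W.
I₂ = I₁ · cos²(30°) = 0.6569 · 0.75 = 0.4926 W.
I₃ = I₂ · cos²(45°) = 0.4926 · 0.5 = 0.2463 W.
I₄ = I₃ · cos²(38°) = 0.2463 · 0.621 = 0.153 W.
That is 17.11% of the incident intensity.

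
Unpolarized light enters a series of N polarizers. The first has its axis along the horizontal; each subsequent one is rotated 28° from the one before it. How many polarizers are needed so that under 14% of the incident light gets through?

N = 7

First polarizer halves the unpolarized light: factor 1/2.
Each further stage multiplies by cos²(28°) = 0.7796.
After N polarizers: T = 0.5·0.7796^(N−1). Require T < 0.14 ⇒ N−1 > ln(0.14/0.5)/ln(0.7796) = 5.11, so N−1 ≥ 6 and N = 7.
Check: N=7 gives T = 0.1123 < 0.14; N=6 gives T = 0.144.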